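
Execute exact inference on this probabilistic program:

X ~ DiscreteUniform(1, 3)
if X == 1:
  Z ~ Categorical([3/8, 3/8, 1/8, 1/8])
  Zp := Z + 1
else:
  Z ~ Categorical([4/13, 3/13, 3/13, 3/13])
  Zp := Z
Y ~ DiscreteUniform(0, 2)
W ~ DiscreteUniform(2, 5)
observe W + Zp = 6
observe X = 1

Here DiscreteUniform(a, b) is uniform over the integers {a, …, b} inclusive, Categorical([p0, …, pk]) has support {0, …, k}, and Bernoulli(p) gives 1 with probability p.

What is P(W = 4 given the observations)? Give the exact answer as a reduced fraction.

P(W = 4 | obs) = 3/8

Enumerate traces; 12 have nonzero weight after conditioning:
  (X=1, Z=0, Y=0, W=5) weight 1/96
  (X=1, Z=0, Y=1, W=5) weight 1/96
  (X=1, Z=0, Y=2, W=5) weight 1/96
  (X=1, Z=1, Y=0, W=4) weight 1/96
  (X=1, Z=1, Y=1, W=4) weight 1/96
  (X=1, Z=1, Y=2, W=4) weight 1/96
  (X=1, Z=2, Y=0, W=3) weight 1/288
  (X=1, Z=2, Y=1, W=3) weight 1/288
  (X=1, Z=3, Y=0, W=2) weight 1/288
  … 3 more
Group by W:
  weight(W=2) = 1/96
  weight(W=3) = 1/96
  weight(W=4) = 1/32
  weight(W=5) = 1/32
Total weight = 1/96 + 1/96 + 1/32 + 1/32 = 1/12
P(W=2 | obs) = 1/96 / 1/12 = 1/8
P(W=3 | obs) = 1/96 / 1/12 = 1/8
P(W=4 | obs) = 1/32 / 1/12 = 3/8
P(W=5 | obs) = 1/32 / 1/12 = 3/8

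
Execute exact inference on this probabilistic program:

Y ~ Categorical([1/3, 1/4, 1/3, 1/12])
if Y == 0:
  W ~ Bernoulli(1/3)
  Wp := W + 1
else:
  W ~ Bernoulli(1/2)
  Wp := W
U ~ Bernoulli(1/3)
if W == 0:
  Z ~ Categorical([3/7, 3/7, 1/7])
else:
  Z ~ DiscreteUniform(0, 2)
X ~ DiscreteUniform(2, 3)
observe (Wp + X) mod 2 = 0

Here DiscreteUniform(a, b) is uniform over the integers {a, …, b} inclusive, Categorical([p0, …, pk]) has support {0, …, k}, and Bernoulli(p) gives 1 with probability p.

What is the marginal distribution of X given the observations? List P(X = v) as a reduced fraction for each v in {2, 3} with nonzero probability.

P(X=2) = 4/9, P(X=3) = 5/9

Enumerate traces; 48 have nonzero weight after conditioning:
  (Y=0, W=0, U=0, Z=0, X=3) weight 2/63
  (Y=0, W=0, U=0, Z=1, X=3) weight 2/63
  (Y=0, W=0, U=0, Z=2, X=3) weight 2/189
  (Y=0, W=0, U=1, Z=0, X=3) weight 1/63
  (Y=0, W=0, U=1, Z=1, X=3) weight 1/63
  (Y=0, W=0, U=1, Z=2, X=3) weight 1/189
  (Y=0, W=1, U=0, Z=0, X=2) weight 1/81
  (Y=0, W=1, U=0, Z=1, X=2) weight 1/81
  … 40 more
Group by X:
  weight(X=2) = 2/9
  weight(X=3) = 5/18
Total weight = 2/9 + 5/18 = 1/2
P(X=2 | obs) = 2/9 / 1/2 = 4/9
P(X=3 | obs) = 5/18 / 1/2 = 5/9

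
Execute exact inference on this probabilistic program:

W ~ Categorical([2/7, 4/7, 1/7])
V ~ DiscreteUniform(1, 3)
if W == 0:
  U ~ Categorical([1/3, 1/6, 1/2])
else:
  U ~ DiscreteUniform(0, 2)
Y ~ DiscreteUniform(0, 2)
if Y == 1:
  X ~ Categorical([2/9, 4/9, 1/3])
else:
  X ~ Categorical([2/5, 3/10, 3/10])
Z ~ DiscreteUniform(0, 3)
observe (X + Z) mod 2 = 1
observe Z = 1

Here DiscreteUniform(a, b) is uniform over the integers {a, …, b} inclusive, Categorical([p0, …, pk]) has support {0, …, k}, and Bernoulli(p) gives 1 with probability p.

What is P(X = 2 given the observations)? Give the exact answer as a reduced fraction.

P(X = 2 | obs) = 21/44

Enumerate traces; 162 have nonzero weight after conditioning:
  (W=0, V=1, U=0, Y=0, X=0, Z=1) weight 1/945
  (W=0, V=1, U=0, Y=0, X=2, Z=1) weight 1/1260
  (W=0, V=1, U=0, Y=1, X=0, Z=1) weight 1/1701
  (W=0, V=1, U=0, Y=1, X=2, Z=1) weight 1/1134
  (W=0, V=1, U=0, Y=2, X=0, Z=1) weight 1/945
  (W=0, V=1, U=0, Y=2, X=2, Z=1) weight 1/1260
  (W=0, V=1, U=1, Y=0, X=0, Z=1) weight 1/1890
  (W=0, V=1, U=1, Y=0, X=2, Z=1) weight 1/2520
  … 154 more
Group by X:
  weight(X=0) = 23/270
  weight(X=2) = 7/90
Total weight = 23/270 + 7/90 = 22/135
P(X=0 | obs) = 23/270 / 22/135 = 23/44
P(X=2 | obs) = 7/90 / 22/135 = 21/44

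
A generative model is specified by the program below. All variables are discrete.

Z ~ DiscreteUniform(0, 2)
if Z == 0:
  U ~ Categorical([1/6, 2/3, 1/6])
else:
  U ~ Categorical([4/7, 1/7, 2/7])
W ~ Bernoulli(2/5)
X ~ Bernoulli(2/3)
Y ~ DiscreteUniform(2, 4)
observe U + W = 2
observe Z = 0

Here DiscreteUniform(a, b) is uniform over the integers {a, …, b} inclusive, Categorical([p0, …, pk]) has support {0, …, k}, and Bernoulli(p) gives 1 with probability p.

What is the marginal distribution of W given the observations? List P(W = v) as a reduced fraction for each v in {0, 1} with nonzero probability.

P(W=0) = 3/11, P(W=1) = 8/11

Enumerate traces; 12 have nonzero weight after conditioning:
  (Z=0, U=1, W=1, X=0, Y=2) weight 4/405
  (Z=0, U=1, W=1, X=0, Y=3) weight 4/405
  (Z=0, U=1, W=1, X=0, Y=4) weight 4/405
  (Z=0, U=1, W=1, X=1, Y=2) weight 8/405
  (Z=0, U=1, W=1, X=1, Y=3) weight 8/405
  (Z=0, U=1, W=1, X=1, Y=4) weight 8/405
  (Z=0, U=2, W=0, X=0, Y=2) weight 1/270
  (Z=0, U=2, W=0, X=0, Y=3) weight 1/270
  … 4 more
Group by W:
  weight(W=0) = 1/30
  weight(W=1) = 4/45
Total weight = 1/30 + 4/45 = 11/90
P(W=0 | obs) = 1/30 / 11/90 = 3/11
P(W=1 | obs) = 4/45 / 11/90 = 8/11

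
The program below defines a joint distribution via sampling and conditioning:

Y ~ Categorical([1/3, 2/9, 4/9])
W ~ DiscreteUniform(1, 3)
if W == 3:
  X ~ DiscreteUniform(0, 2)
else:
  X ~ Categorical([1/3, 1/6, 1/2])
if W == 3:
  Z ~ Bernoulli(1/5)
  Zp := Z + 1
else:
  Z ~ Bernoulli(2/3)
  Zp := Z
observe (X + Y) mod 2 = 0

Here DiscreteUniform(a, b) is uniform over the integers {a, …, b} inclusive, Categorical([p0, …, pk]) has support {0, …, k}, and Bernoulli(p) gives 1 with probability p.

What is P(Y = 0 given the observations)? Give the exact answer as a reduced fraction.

P(Y = 0 | obs) = 21/53

Enumerate traces; 30 have nonzero weight after conditioning:
  (Y=0, W=1, X=0, Z=0) weight 1/81
  (Y=0, W=1, X=0, Z=1) weight 2/81
  (Y=0, W=1, X=2, Z=0) weight 1/54
  (Y=0, W=1, X=2, Z=1) weight 1/27
  (Y=0, W=2, X=0, Z=0) weight 1/81
  (Y=0, W=2, X=0, Z=1) weight 2/81
  (Y=0, W=2, X=2, Z=0) weight 1/54
  (Y=0, W=2, X=2, Z=1) weight 1/27
  (Y=1, W=1, X=1, Z=0) weight 1/243
  (Y=2, W=1, X=0, Z=0) weight 4/243
  … 20 more
Group by Y:
  weight(Y=0) = 7/27
  weight(Y=1) = 4/81
  weight(Y=2) = 28/81
Total weight = 7/27 + 4/81 + 28/81 = 53/81
P(Y=0 | obs) = 7/27 / 53/81 = 21/53
P(Y=1 | obs) = 4/81 / 53/81 = 4/53
P(Y=2 | obs) = 28/81 / 53/81 = 28/53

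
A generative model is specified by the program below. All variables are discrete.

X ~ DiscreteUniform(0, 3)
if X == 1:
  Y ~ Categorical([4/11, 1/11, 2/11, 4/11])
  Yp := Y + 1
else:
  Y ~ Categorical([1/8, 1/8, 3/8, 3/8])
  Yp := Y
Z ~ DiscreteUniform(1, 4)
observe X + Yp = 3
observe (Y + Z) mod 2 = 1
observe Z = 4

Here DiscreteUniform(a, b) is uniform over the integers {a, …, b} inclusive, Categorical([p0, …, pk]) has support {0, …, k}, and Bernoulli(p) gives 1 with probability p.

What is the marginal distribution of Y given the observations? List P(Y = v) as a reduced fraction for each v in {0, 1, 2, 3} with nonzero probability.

P(Y=1) = 19/52, P(Y=3) = 33/52

Enumerate traces; 3 have nonzero weight after conditioning:
  (X=0, Y=3, Z=4) weight 3/128
  (X=1, Y=1, Z=4) weight 1/176
  (X=2, Y=1, Z=4) weight 1/128
Group by Y:
  weight(Y=1) = 19/1408
  weight(Y=3) = 3/128
Total weight = 19/1408 + 3/128 = 13/352
P(Y=1 | obs) = 19/1408 / 13/352 = 19/52
P(Y=3 | obs) = 3/128 / 13/352 = 33/52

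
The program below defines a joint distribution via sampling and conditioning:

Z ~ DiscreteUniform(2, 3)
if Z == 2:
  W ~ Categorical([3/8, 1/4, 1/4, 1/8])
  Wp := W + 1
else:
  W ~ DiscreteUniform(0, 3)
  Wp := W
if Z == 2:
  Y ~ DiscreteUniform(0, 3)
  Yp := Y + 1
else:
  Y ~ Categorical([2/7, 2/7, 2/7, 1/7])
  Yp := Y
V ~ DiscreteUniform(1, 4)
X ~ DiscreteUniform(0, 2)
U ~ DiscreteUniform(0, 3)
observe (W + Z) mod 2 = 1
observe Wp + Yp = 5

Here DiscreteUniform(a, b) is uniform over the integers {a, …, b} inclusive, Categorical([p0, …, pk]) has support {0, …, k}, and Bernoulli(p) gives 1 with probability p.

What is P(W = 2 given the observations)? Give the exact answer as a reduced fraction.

Enumerate traces; 144 have nonzero weight after conditioning:
  (Z=2, W=1, Y=2, V=1, X=0, U=0) weight 1/1536
  (Z=2, W=1, Y=2, V=1, X=0, U=1) weight 1/1536
  (Z=2, W=1, Y=2, V=1, X=0, U=2) weight 1/1536
  (Z=2, W=1, Y=2, V=1, X=0, U=3) weight 1/1536
  (Z=2, W=1, Y=2, V=1, X=1, U=0) weight 1/1536
  (Z=2, W=1, Y=2, V=1, X=1, U=1) weight 1/1536
  (Z=2, W=1, Y=2, V=1, X=1, U=2) weight 1/1536
  (Z=2, W=1, Y=2, V=1, X=1, U=3) weight 1/1536
  (Z=2, W=3, Y=0, V=1, X=0, U=0) weight 1/3072
  (Z=3, W=2, Y=3, V=1, X=0, U=0) weight 1/2688
  … 134 more
Group by W:
  weight(W=1) = 1/32
  weight(W=2) = 1/56
  weight(W=3) = 1/64
Total weight = 1/32 + 1/56 + 1/64 = 29/448
P(W=1 | obs) = 1/32 / 29/448 = 14/29
P(W=2 | obs) = 1/56 / 29/448 = 8/29
P(W=3 | obs) = 1/64 / 29/448 = 7/29

P(W = 2 | obs) = 8/29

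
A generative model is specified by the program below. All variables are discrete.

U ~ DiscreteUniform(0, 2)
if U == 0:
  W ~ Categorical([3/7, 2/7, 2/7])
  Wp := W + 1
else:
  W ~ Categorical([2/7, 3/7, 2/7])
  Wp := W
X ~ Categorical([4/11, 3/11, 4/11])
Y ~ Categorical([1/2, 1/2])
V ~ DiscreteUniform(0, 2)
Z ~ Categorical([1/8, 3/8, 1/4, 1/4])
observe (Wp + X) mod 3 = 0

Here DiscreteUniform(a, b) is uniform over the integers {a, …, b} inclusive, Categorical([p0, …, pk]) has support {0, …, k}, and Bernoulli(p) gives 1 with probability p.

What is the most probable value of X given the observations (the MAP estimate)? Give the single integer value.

Enumerate traces; 216 have nonzero weight after conditioning:
  (U=0, W=0, X=2, Y=0, V=0, Z=0) weight 1/924
  (U=0, W=0, X=2, Y=0, V=0, Z=1) weight 1/308
  (U=0, W=0, X=2, Y=0, V=0, Z=2) weight 1/462
  (U=0, W=0, X=2, Y=0, V=0, Z=3) weight 1/462
  (U=0, W=0, X=2, Y=0, V=1, Z=0) weight 1/924
  (U=0, W=0, X=2, Y=0, V=1, Z=1) weight 1/308
  (U=0, W=0, X=2, Y=0, V=1, Z=2) weight 1/462
  (U=0, W=0, X=2, Y=0, V=1, Z=3) weight 1/462
  (U=0, W=1, X=1, Y=0, V=0, Z=0) weight 1/1848
  (U=0, W=2, X=0, Y=0, V=0, Z=0) weight 1/1386
  … 206 more
Group by X:
  weight(X=0) = 8/77
  weight(X=1) = 6/77
  weight(X=2) = 12/77
Total weight = 8/77 + 6/77 + 12/77 = 26/77
P(X=0 | obs) = 8/77 / 26/77 = 4/13
P(X=1 | obs) = 6/77 / 26/77 = 3/13
P(X=2 | obs) = 12/77 / 26/77 = 6/13
argmax = 2

argmax_v P(X = v | obs) = 2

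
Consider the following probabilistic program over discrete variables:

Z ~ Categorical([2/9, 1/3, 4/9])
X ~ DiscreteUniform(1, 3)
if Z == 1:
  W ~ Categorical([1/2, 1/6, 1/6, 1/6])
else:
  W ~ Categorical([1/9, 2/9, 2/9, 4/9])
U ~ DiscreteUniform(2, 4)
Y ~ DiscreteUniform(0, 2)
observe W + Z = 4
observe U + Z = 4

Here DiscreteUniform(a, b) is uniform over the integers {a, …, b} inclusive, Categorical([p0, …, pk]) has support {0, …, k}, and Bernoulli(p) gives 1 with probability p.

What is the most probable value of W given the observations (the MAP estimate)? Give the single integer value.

argmax_v P(W = v | obs) = 2

Enumerate traces; 18 have nonzero weight after conditioning:
  (Z=1, X=1, W=3, U=3, Y=0) weight 1/486
  (Z=1, X=1, W=3, U=3, Y=1) weight 1/486
  (Z=1, X=1, W=3, U=3, Y=2) weight 1/486
  (Z=1, X=2, W=3, U=3, Y=0) weight 1/486
  (Z=1, X=2, W=3, U=3, Y=1) weight 1/486
  (Z=1, X=2, W=3, U=3, Y=2) weight 1/486
  (Z=1, X=3, W=3, U=3, Y=0) weight 1/486
  (Z=1, X=3, W=3, U=3, Y=1) weight 1/486
  (Z=2, X=1, W=2, U=2, Y=0) weight 8/2187
  … 9 more
Group by W:
  weight(W=2) = 8/243
  weight(W=3) = 1/54
Total weight = 8/243 + 1/54 = 25/486
P(W=2 | obs) = 8/243 / 25/486 = 16/25
P(W=3 | obs) = 1/54 / 25/486 = 9/25
argmax = 2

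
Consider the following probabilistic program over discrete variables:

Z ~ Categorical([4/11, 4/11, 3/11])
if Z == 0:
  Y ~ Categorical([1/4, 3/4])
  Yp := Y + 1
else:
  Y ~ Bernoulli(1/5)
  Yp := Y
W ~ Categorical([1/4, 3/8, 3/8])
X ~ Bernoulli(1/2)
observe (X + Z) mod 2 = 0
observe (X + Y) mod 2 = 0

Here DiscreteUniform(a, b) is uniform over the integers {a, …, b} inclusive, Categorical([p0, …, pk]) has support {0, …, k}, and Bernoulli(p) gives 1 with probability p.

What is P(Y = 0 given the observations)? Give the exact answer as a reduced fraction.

P(Y = 0 | obs) = 17/21

Enumerate traces; 9 have nonzero weight after conditioning:
  (Z=0, Y=0, W=0, X=0) weight 1/88
  (Z=0, Y=0, W=1, X=0) weight 3/176
  (Z=0, Y=0, W=2, X=0) weight 3/176
  (Z=1, Y=1, W=0, X=1) weight 1/110
  (Z=1, Y=1, W=1, X=1) weight 3/220
  (Z=1, Y=1, W=2, X=1) weight 3/220
  (Z=2, Y=0, W=0, X=0) weight 3/110
  (Z=2, Y=0, W=1, X=0) weight 9/220
  … 1 more
Group by Y:
  weight(Y=0) = 17/110
  weight(Y=1) = 2/55
Total weight = 17/110 + 2/55 = 21/110
P(Y=0 | obs) = 17/110 / 21/110 = 17/21
P(Y=1 | obs) = 2/55 / 21/110 = 4/21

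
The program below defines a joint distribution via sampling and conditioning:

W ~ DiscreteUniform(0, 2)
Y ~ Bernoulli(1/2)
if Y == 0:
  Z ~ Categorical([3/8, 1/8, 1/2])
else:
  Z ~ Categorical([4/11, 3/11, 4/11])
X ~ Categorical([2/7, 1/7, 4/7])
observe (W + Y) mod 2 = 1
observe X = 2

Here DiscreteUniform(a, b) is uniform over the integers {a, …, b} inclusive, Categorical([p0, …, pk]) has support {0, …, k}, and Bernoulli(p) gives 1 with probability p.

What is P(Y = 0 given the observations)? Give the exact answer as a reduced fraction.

P(Y = 0 | obs) = 1/3

Enumerate traces; 9 have nonzero weight after conditioning:
  (W=0, Y=1, Z=0, X=2) weight 8/231
  (W=0, Y=1, Z=1, X=2) weight 2/77
  (W=0, Y=1, Z=2, X=2) weight 8/231
  (W=1, Y=0, Z=0, X=2) weight 1/28
  (W=1, Y=0, Z=1, X=2) weight 1/84
  (W=1, Y=0, Z=2, X=2) weight 1/21
  (W=2, Y=1, Z=0, X=2) weight 8/231
  (W=2, Y=1, Z=1, X=2) weight 2/77
  … 1 more
Group by Y:
  weight(Y=0) = 2/21
  weight(Y=1) = 4/21
Total weight = 2/21 + 4/21 = 2/7
P(Y=0 | obs) = 2/21 / 2/7 = 1/3
P(Y=1 | obs) = 4/21 / 2/7 = 2/3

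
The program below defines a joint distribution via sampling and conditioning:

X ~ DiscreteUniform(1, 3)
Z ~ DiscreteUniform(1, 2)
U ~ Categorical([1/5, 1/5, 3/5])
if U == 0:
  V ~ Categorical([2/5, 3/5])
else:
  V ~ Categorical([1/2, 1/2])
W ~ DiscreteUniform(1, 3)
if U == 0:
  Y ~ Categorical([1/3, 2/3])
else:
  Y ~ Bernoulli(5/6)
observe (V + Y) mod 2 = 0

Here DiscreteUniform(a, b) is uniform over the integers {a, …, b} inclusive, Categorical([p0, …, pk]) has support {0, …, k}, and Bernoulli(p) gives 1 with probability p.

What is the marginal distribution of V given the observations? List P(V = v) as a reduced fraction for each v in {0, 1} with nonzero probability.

P(V=0) = 7/38, P(V=1) = 31/38

Enumerate traces; 108 have nonzero weight after conditioning:
  (X=1, Z=1, U=0, V=0, W=1, Y=0) weight 1/675
  (X=1, Z=1, U=0, V=0, W=2, Y=0) weight 1/675
  (X=1, Z=1, U=0, V=0, W=3, Y=0) weight 1/675
  (X=1, Z=1, U=0, V=1, W=1, Y=1) weight 1/225
  (X=1, Z=1, U=0, V=1, W=2, Y=1) weight 1/225
  (X=1, Z=1, U=0, V=1, W=3, Y=1) weight 1/225
  (X=1, Z=1, U=1, V=0, W=1, Y=0) weight 1/1080
  (X=1, Z=1, U=1, V=0, W=2, Y=0) weight 1/1080
  … 100 more
Group by V:
  weight(V=0) = 7/75
  weight(V=1) = 31/75
Total weight = 7/75 + 31/75 = 38/75
P(V=0 | obs) = 7/75 / 38/75 = 7/38
P(V=1 | obs) = 31/75 / 38/75 = 31/38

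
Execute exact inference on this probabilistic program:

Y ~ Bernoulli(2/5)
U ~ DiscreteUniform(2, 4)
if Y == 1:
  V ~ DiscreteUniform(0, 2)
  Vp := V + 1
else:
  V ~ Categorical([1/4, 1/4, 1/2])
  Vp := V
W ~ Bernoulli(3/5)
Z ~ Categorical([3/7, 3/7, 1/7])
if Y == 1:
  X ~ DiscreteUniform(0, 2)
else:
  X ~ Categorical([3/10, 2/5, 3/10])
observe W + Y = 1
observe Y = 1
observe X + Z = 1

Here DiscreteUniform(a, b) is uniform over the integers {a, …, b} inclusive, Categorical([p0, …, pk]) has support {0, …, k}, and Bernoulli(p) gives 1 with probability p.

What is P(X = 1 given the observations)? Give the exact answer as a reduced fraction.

Enumerate traces; 18 have nonzero weight after conditioning:
  (Y=1, U=2, V=0, W=0, Z=0, X=1) weight 4/1575
  (Y=1, U=2, V=0, W=0, Z=1, X=0) weight 4/1575
  (Y=1, U=2, V=1, W=0, Z=0, X=1) weight 4/1575
  (Y=1, U=2, V=1, W=0, Z=1, X=0) weight 4/1575
  (Y=1, U=2, V=2, W=0, Z=0, X=1) weight 4/1575
  (Y=1, U=2, V=2, W=0, Z=1, X=0) weight 4/1575
  (Y=1, U=3, V=0, W=0, Z=0, X=1) weight 4/1575
  (Y=1, U=3, V=0, W=0, Z=1, X=0) weight 4/1575
  … 10 more
Group by X:
  weight(X=0) = 4/175
  weight(X=1) = 4/175
Total weight = 4/175 + 4/175 = 8/175
P(X=0 | obs) = 4/175 / 8/175 = 1/2
P(X=1 | obs) = 4/175 / 8/175 = 1/2

P(X = 1 | obs) = 1/2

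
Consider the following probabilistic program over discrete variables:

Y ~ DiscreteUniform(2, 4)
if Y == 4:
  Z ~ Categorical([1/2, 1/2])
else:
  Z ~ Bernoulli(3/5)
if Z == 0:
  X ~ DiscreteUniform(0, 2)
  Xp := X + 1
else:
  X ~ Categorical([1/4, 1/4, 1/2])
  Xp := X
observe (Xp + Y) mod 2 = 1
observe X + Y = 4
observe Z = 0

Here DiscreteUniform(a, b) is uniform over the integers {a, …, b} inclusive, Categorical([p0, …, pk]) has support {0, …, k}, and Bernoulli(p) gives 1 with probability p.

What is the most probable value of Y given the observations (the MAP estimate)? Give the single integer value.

argmax_v P(Y = v | obs) = 4

Enumerate traces; 3 have nonzero weight after conditioning:
  (Y=2, Z=0, X=2) weight 2/45
  (Y=3, Z=0, X=1) weight 2/45
  (Y=4, Z=0, X=0) weight 1/18
Group by Y:
  weight(Y=2) = 2/45
  weight(Y=3) = 2/45
  weight(Y=4) = 1/18
Total weight = 2/45 + 2/45 + 1/18 = 13/90
P(Y=2 | obs) = 2/45 / 13/90 = 4/13
P(Y=3 | obs) = 2/45 / 13/90 = 4/13
P(Y=4 | obs) = 1/18 / 13/90 = 5/13
argmax = 4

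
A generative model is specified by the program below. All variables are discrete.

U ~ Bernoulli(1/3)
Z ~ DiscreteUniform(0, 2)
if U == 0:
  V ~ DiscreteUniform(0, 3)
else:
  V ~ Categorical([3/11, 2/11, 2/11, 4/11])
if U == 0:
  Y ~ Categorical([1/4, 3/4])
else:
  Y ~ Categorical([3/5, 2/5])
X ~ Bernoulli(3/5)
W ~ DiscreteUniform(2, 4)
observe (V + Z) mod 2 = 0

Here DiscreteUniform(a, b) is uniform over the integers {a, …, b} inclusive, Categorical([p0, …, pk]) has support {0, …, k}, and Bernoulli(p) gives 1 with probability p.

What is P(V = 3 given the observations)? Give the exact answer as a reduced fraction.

Enumerate traces; 144 have nonzero weight after conditioning:
  (U=0, Z=0, V=0, Y=0, X=0, W=2) weight 1/540
  (U=0, Z=0, V=0, Y=0, X=0, W=3) weight 1/540
  (U=0, Z=0, V=0, Y=0, X=0, W=4) weight 1/540
  (U=0, Z=0, V=0, Y=0, X=1, W=2) weight 1/360
  (U=0, Z=0, V=0, Y=0, X=1, W=3) weight 1/360
  (U=0, Z=0, V=0, Y=0, X=1, W=4) weight 1/360
  (U=0, Z=0, V=0, Y=1, X=0, W=2) weight 1/180
  (U=0, Z=0, V=0, Y=1, X=0, W=3) weight 1/180
  (U=0, Z=0, V=2, Y=0, X=0, W=2) weight 1/540
  (U=0, Z=1, V=1, Y=0, X=0, W=2) weight 1/540
  … 134 more
Group by V:
  weight(V=0) = 17/99
  weight(V=1) = 5/66
  weight(V=2) = 5/33
  weight(V=3) = 19/198
Total weight = 17/99 + 5/66 + 5/33 + 19/198 = 49/99
P(V=0 | obs) = 17/99 / 49/99 = 17/49
P(V=1 | obs) = 5/66 / 49/99 = 15/98
P(V=2 | obs) = 5/33 / 49/99 = 15/49
P(V=3 | obs) = 19/198 / 49/99 = 19/98

P(V = 3 | obs) = 19/98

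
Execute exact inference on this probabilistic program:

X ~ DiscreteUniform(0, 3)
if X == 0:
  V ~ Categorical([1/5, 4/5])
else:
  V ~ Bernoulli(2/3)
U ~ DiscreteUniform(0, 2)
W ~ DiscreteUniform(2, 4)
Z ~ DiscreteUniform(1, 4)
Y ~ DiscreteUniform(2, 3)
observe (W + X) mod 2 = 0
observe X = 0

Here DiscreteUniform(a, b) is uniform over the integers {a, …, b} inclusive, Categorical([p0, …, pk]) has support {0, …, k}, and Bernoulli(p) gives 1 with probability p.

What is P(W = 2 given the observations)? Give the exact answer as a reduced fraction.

Enumerate traces; 96 have nonzero weight after conditioning:
  (X=0, V=0, U=0, W=2, Z=1, Y=2) weight 1/1440
  (X=0, V=0, U=0, W=2, Z=1, Y=3) weight 1/1440
  (X=0, V=0, U=0, W=2, Z=2, Y=2) weight 1/1440
  (X=0, V=0, U=0, W=2, Z=2, Y=3) weight 1/1440
  (X=0, V=0, U=0, W=2, Z=3, Y=2) weight 1/1440
  (X=0, V=0, U=0, W=2, Z=3, Y=3) weight 1/1440
  (X=0, V=0, U=0, W=2, Z=4, Y=2) weight 1/1440
  (X=0, V=0, U=0, W=2, Z=4, Y=3) weight 1/1440
  (X=0, V=0, U=0, W=4, Z=1, Y=2) weight 1/1440
  … 87 more
Group by W:
  weight(W=2) = 1/12
  weight(W=4) = 1/12
Total weight = 1/12 + 1/12 = 1/6
P(W=2 | obs) = 1/12 / 1/6 = 1/2
P(W=4 | obs) = 1/12 / 1/6 = 1/2

P(W = 2 | obs) = 1/2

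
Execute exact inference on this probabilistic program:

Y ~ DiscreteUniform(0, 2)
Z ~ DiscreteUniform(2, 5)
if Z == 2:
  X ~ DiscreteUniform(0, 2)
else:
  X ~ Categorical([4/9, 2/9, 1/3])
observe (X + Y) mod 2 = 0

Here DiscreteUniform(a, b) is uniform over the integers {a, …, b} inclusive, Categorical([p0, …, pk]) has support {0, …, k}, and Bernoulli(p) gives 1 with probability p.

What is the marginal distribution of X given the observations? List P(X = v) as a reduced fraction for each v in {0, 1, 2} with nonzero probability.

P(X=0) = 10/21, P(X=1) = 1/7, P(X=2) = 8/21

Enumerate traces; 20 have nonzero weight after conditioning:
  (Y=0, Z=2, X=0) weight 1/36
  (Y=0, Z=2, X=2) weight 1/36
  (Y=0, Z=3, X=0) weight 1/27
  (Y=0, Z=3, X=2) weight 1/36
  (Y=0, Z=4, X=0) weight 1/27
  (Y=0, Z=4, X=2) weight 1/36
  (Y=0, Z=5, X=0) weight 1/27
  (Y=0, Z=5, X=2) weight 1/36
  (Y=1, Z=2, X=1) weight 1/36
  … 11 more
Group by X:
  weight(X=0) = 5/18
  weight(X=1) = 1/12
  weight(X=2) = 2/9
Total weight = 5/18 + 1/12 + 2/9 = 7/12
P(X=0 | obs) = 5/18 / 7/12 = 10/21
P(X=1 | obs) = 1/12 / 7/12 = 1/7
P(X=2 | obs) = 2/9 / 7/12 = 8/21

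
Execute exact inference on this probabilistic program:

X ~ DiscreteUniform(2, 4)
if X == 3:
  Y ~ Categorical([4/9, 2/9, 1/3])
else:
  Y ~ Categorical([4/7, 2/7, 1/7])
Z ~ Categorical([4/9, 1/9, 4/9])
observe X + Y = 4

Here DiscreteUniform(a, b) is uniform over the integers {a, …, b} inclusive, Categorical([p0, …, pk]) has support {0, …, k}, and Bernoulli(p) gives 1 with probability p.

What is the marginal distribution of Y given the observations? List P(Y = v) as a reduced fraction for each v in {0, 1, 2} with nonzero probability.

P(Y=0) = 36/59, P(Y=1) = 14/59, P(Y=2) = 9/59

Enumerate traces; 9 have nonzero weight after conditioning:
  (X=2, Y=2, Z=0) weight 4/189
  (X=2, Y=2, Z=1) weight 1/189
  (X=2, Y=2, Z=2) weight 4/189
  (X=3, Y=1, Z=0) weight 8/243
  (X=3, Y=1, Z=1) weight 2/243
  (X=3, Y=1, Z=2) weight 8/243
  (X=4, Y=0, Z=0) weight 16/189
  (X=4, Y=0, Z=1) weight 4/189
  … 1 more
Group by Y:
  weight(Y=0) = 4/21
  weight(Y=1) = 2/27
  weight(Y=2) = 1/21
Total weight = 4/21 + 2/27 + 1/21 = 59/189
P(Y=0 | obs) = 4/21 / 59/189 = 36/59
P(Y=1 | obs) = 2/27 / 59/189 = 14/59
P(Y=2 | obs) = 1/21 / 59/189 = 9/59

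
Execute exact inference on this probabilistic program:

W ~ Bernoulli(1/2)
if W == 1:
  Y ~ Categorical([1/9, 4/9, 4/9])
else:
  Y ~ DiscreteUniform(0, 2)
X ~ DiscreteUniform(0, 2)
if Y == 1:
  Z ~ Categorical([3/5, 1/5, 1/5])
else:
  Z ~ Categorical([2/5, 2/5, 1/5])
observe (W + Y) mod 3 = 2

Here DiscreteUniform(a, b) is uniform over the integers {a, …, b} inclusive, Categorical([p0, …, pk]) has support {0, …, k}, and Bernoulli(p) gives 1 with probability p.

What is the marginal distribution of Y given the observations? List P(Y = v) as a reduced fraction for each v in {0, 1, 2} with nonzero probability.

Enumerate traces; 18 have nonzero weight after conditioning:
  (W=0, Y=2, X=0, Z=0) weight 1/45
  (W=0, Y=2, X=0, Z=1) weight 1/45
  (W=0, Y=2, X=0, Z=2) weight 1/90
  (W=0, Y=2, X=1, Z=0) weight 1/45
  (W=0, Y=2, X=1, Z=1) weight 1/45
  (W=0, Y=2, X=1, Z=2) weight 1/90
  (W=0, Y=2, X=2, Z=0) weight 1/45
  (W=0, Y=2, X=2, Z=1) weight 1/45
  (W=1, Y=1, X=0, Z=0) weight 2/45
  … 9 more
Group by Y:
  weight(Y=1) = 2/9
  weight(Y=2) = 1/6
Total weight = 2/9 + 1/6 = 7/18
P(Y=1 | obs) = 2/9 / 7/18 = 4/7
P(Y=2 | obs) = 1/6 / 7/18 = 3/7

P(Y=1) = 4/7, P(Y=2) = 3/7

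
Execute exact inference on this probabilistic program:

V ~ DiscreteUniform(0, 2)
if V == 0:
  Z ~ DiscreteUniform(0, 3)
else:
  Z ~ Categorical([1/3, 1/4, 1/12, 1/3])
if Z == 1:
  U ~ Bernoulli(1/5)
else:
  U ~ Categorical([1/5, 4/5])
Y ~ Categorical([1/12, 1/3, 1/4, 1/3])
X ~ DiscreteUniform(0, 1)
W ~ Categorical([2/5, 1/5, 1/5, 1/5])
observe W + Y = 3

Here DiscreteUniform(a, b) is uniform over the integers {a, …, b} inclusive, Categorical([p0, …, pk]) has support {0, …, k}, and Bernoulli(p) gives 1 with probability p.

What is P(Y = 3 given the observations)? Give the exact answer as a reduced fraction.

P(Y = 3 | obs) = 1/2

Enumerate traces; 192 have nonzero weight after conditioning:
  (V=0, Z=0, U=0, Y=0, X=0, W=3) weight 1/7200
  (V=0, Z=0, U=0, Y=0, X=1, W=3) weight 1/7200
  (V=0, Z=0, U=0, Y=1, X=0, W=2) weight 1/1800
  (V=0, Z=0, U=0, Y=1, X=1, W=2) weight 1/1800
  (V=0, Z=0, U=0, Y=2, X=0, W=1) weight 1/2400
  (V=0, Z=0, U=0, Y=2, X=1, W=1) weight 1/2400
  (V=0, Z=0, U=0, Y=3, X=0, W=0) weight 1/900
  (V=0, Z=0, U=0, Y=3, X=1, W=0) weight 1/900
  … 184 more
Group by Y:
  weight(Y=0) = 1/60
  weight(Y=1) = 1/15
  weight(Y=2) = 1/20
  weight(Y=3) = 2/15
Total weight = 1/60 + 1/15 + 1/20 + 2/15 = 4/15
P(Y=0 | obs) = 1/60 / 4/15 = 1/16
P(Y=1 | obs) = 1/15 / 4/15 = 1/4
P(Y=2 | obs) = 1/20 / 4/15 = 3/16
P(Y=3 | obs) = 2/15 / 4/15 = 1/2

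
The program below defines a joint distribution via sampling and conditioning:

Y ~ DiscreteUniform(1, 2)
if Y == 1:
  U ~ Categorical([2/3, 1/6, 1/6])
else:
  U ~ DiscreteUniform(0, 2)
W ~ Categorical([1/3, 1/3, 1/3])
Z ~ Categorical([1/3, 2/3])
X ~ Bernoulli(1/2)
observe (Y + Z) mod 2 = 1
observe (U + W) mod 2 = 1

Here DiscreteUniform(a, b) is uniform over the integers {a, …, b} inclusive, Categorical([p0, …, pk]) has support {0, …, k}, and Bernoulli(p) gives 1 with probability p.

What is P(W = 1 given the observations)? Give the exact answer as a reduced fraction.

Enumerate traces; 16 have nonzero weight after conditioning:
  (Y=1, U=0, W=1, Z=0, X=0) weight 1/54
  (Y=1, U=0, W=1, Z=0, X=1) weight 1/54
  (Y=1, U=1, W=0, Z=0, X=0) weight 1/216
  (Y=1, U=1, W=0, Z=0, X=1) weight 1/216
  (Y=1, U=1, W=2, Z=0, X=0) weight 1/216
  (Y=1, U=1, W=2, Z=0, X=1) weight 1/216
  (Y=1, U=2, W=1, Z=0, X=0) weight 1/216
  (Y=1, U=2, W=1, Z=0, X=1) weight 1/216
  … 8 more
Group by W:
  weight(W=0) = 5/108
  weight(W=1) = 13/108
  weight(W=2) = 5/108
Total weight = 5/108 + 13/108 + 5/108 = 23/108
P(W=0 | obs) = 5/108 / 23/108 = 5/23
P(W=1 | obs) = 13/108 / 23/108 = 13/23
P(W=2 | obs) = 5/108 / 23/108 = 5/23

P(W = 1 | obs) = 13/23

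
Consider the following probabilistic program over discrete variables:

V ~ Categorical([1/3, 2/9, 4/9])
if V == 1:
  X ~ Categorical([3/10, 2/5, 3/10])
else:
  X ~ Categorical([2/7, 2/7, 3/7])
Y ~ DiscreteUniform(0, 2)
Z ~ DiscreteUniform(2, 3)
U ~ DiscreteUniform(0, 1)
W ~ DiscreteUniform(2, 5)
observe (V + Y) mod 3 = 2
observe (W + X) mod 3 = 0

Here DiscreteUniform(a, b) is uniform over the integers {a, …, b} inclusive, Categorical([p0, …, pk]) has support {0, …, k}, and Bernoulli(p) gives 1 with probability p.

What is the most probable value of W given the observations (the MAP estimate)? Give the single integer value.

Enumerate traces; 48 have nonzero weight after conditioning:
  (V=0, X=0, Y=2, Z=2, U=0, W=3) weight 1/504
  (V=0, X=0, Y=2, Z=2, U=1, W=3) weight 1/504
  (V=0, X=0, Y=2, Z=3, U=0, W=3) weight 1/504
  (V=0, X=0, Y=2, Z=3, U=1, W=3) weight 1/504
  (V=0, X=1, Y=2, Z=2, U=0, W=2) weight 1/504
  (V=0, X=1, Y=2, Z=2, U=0, W=5) weight 1/504
  (V=0, X=1, Y=2, Z=2, U=1, W=2) weight 1/504
  (V=0, X=1, Y=2, Z=2, U=1, W=5) weight 1/504
  (V=0, X=2, Y=2, Z=2, U=0, W=4) weight 1/336
  … 39 more
Group by W:
  weight(W=2) = 7/270
  weight(W=3) = 13/540
  weight(W=4) = 1/30
  weight(W=5) = 7/270
Total weight = 7/270 + 13/540 + 1/30 + 7/270 = 59/540
P(W=2 | obs) = 7/270 / 59/540 = 14/59
P(W=3 | obs) = 13/540 / 59/540 = 13/59
P(W=4 | obs) = 1/30 / 59/540 = 18/59
P(W=5 | obs) = 7/270 / 59/540 = 14/59
argmax = 4

argmax_v P(W = v | obs) = 4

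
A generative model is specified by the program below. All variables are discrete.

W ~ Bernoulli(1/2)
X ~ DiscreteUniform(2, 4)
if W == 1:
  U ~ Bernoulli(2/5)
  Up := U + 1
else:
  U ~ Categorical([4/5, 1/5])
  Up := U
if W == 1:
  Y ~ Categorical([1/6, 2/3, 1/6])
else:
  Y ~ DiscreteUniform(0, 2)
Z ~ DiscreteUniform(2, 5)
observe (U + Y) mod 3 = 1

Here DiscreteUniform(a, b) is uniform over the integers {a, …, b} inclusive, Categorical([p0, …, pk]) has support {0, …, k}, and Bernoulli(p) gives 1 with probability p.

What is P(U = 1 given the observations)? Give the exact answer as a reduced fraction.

Enumerate traces; 48 have nonzero weight after conditioning:
  (W=0, X=2, U=0, Y=1, Z=2) weight 1/90
  (W=0, X=2, U=0, Y=1, Z=3) weight 1/90
  (W=0, X=2, U=0, Y=1, Z=4) weight 1/90
  (W=0, X=2, U=0, Y=1, Z=5) weight 1/90
  (W=0, X=2, U=1, Y=0, Z=2) weight 1/360
  (W=0, X=2, U=1, Y=0, Z=3) weight 1/360
  (W=0, X=2, U=1, Y=0, Z=4) weight 1/360
  (W=0, X=2, U=1, Y=0, Z=5) weight 1/360
  … 40 more
Group by U:
  weight(U=0) = 1/3
  weight(U=1) = 1/15
Total weight = 1/3 + 1/15 = 2/5
P(U=0 | obs) = 1/3 / 2/5 = 5/6
P(U=1 | obs) = 1/15 / 2/5 = 1/6

P(U = 1 | obs) = 1/6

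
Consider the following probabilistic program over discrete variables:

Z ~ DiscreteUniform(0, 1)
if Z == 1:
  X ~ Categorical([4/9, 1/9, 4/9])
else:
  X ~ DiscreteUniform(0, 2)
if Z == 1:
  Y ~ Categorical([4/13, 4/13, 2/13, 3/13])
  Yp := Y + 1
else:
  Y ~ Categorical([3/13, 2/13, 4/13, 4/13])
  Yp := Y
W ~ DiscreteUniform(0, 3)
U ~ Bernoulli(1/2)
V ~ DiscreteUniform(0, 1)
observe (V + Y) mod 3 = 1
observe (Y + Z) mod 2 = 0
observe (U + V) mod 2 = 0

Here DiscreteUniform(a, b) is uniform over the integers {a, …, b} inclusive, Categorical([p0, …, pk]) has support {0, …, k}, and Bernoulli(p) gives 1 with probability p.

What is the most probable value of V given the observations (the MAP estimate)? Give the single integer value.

argmax_v P(V = v | obs) = 1

Enumerate traces; 36 have nonzero weight after conditioning:
  (Z=0, X=0, Y=0, W=0, U=1, V=1) weight 1/416
  (Z=0, X=0, Y=0, W=1, U=1, V=1) weight 1/416
  (Z=0, X=0, Y=0, W=2, U=1, V=1) weight 1/416
  (Z=0, X=0, Y=0, W=3, U=1, V=1) weight 1/416
  (Z=0, X=1, Y=0, W=0, U=1, V=1) weight 1/416
  (Z=0, X=1, Y=0, W=1, U=1, V=1) weight 1/416
  (Z=0, X=1, Y=0, W=2, U=1, V=1) weight 1/416
  (Z=0, X=1, Y=0, W=3, U=1, V=1) weight 1/416
  (Z=1, X=0, Y=1, W=0, U=0, V=0) weight 1/234
  … 27 more
Group by V:
  weight(V=0) = 1/26
  weight(V=1) = 3/52
Total weight = 1/26 + 3/52 = 5/52
P(V=0 | obs) = 1/26 / 5/52 = 2/5
P(V=1 | obs) = 3/52 / 5/52 = 3/5
argmax = 1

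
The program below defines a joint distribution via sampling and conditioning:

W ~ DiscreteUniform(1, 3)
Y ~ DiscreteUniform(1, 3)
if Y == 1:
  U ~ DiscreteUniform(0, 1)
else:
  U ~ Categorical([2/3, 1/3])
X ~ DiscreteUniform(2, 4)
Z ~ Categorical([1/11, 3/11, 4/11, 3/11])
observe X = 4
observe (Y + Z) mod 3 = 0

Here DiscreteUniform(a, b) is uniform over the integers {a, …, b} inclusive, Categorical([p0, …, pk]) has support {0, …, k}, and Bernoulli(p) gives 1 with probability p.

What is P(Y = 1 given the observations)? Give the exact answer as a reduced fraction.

P(Y = 1 | obs) = 4/11

Enumerate traces; 24 have nonzero weight after conditioning:
  (W=1, Y=1, U=0, X=4, Z=2) weight 2/297
  (W=1, Y=1, U=1, X=4, Z=2) weight 2/297
  (W=1, Y=2, U=0, X=4, Z=1) weight 2/297
  (W=1, Y=2, U=1, X=4, Z=1) weight 1/297
  (W=1, Y=3, U=0, X=4, Z=0) weight 2/891
  (W=1, Y=3, U=0, X=4, Z=3) weight 2/297
  (W=1, Y=3, U=1, X=4, Z=0) weight 1/891
  (W=1, Y=3, U=1, X=4, Z=3) weight 1/297
  … 16 more
Group by Y:
  weight(Y=1) = 4/99
  weight(Y=2) = 1/33
  weight(Y=3) = 4/99
Total weight = 4/99 + 1/33 + 4/99 = 1/9
P(Y=1 | obs) = 4/99 / 1/9 = 4/11
P(Y=2 | obs) = 1/33 / 1/9 = 3/11
P(Y=3 | obs) = 4/99 / 1/9 = 4/11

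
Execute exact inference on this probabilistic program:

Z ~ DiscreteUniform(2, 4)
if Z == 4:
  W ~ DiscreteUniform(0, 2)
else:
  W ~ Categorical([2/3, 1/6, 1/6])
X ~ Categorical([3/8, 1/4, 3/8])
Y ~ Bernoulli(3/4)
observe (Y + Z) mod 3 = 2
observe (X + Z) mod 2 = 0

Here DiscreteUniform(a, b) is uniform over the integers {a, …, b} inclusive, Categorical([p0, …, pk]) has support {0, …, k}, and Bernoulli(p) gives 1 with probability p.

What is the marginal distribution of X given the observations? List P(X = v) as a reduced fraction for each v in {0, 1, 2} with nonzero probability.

P(X=0) = 1/2, P(X=2) = 1/2

Enumerate traces; 12 have nonzero weight after conditioning:
  (Z=2, W=0, X=0, Y=0) weight 1/48
  (Z=2, W=0, X=2, Y=0) weight 1/48
  (Z=2, W=1, X=0, Y=0) weight 1/192
  (Z=2, W=1, X=2, Y=0) weight 1/192
  (Z=2, W=2, X=0, Y=0) weight 1/192
  (Z=2, W=2, X=2, Y=0) weight 1/192
  (Z=4, W=0, X=0, Y=1) weight 1/32
  (Z=4, W=0, X=2, Y=1) weight 1/32
  … 4 more
Group by X:
  weight(X=0) = 1/8
  weight(X=2) = 1/8
Total weight = 1/8 + 1/8 = 1/4
P(X=0 | obs) = 1/8 / 1/4 = 1/2
P(X=2 | obs) = 1/8 / 1/4 = 1/2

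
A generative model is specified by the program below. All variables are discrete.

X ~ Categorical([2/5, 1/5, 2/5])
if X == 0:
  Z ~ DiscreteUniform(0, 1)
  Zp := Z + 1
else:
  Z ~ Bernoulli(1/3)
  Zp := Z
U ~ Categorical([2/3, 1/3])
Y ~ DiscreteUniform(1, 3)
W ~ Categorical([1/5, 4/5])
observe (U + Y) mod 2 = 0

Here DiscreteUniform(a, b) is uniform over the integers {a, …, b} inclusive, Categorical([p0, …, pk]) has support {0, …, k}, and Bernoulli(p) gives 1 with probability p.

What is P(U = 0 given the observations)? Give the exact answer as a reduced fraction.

P(U = 0 | obs) = 1/2

Enumerate traces; 36 have nonzero weight after conditioning:
  (X=0, Z=0, U=0, Y=2, W=0) weight 2/225
  (X=0, Z=0, U=0, Y=2, W=1) weight 8/225
  (X=0, Z=0, U=1, Y=1, W=0) weight 1/225
  (X=0, Z=0, U=1, Y=1, W=1) weight 4/225
  (X=0, Z=0, U=1, Y=3, W=0) weight 1/225
  (X=0, Z=0, U=1, Y=3, W=1) weight 4/225
  (X=0, Z=1, U=0, Y=2, W=0) weight 2/225
  (X=0, Z=1, U=0, Y=2, W=1) weight 8/225
  … 28 more
Group by U:
  weight(U=0) = 2/9
  weight(U=1) = 2/9
Total weight = 2/9 + 2/9 = 4/9
P(U=0 | obs) = 2/9 / 4/9 = 1/2
P(U=1 | obs) = 2/9 / 4/9 = 1/2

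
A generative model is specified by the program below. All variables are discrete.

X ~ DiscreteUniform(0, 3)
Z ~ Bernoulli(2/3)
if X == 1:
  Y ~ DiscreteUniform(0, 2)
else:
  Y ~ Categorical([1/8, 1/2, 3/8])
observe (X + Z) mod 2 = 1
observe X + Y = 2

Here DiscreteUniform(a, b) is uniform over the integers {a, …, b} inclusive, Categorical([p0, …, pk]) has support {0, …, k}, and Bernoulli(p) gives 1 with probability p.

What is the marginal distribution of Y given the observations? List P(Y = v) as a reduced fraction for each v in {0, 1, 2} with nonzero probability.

P(Y=0) = 3/16, P(Y=1) = 1/4, P(Y=2) = 9/16

Enumerate traces; 3 have nonzero weight after conditioning:
  (X=0, Z=1, Y=2) weight 1/16
  (X=1, Z=0, Y=1) weight 1/36
  (X=2, Z=1, Y=0) weight 1/48
Group by Y:
  weight(Y=0) = 1/48
  weight(Y=1) = 1/36
  weight(Y=2) = 1/16
Total weight = 1/48 + 1/36 + 1/16 = 1/9
P(Y=0 | obs) = 1/48 / 1/9 = 3/16
P(Y=1 | obs) = 1/36 / 1/9 = 1/4
P(Y=2 | obs) = 1/16 / 1/9 = 9/16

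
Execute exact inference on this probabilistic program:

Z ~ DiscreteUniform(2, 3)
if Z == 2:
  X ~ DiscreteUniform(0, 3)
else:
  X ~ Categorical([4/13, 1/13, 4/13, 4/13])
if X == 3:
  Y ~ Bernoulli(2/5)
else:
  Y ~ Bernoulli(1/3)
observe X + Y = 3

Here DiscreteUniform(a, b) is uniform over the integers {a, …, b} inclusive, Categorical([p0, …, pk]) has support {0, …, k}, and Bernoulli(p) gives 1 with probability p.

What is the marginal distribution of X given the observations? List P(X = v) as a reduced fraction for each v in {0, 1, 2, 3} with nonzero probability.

Enumerate traces; 4 have nonzero weight after conditioning:
  (Z=2, X=2, Y=1) weight 1/24
  (Z=2, X=3, Y=0) weight 3/40
  (Z=3, X=2, Y=1) weight 2/39
  (Z=3, X=3, Y=0) weight 6/65
Group by X:
  weight(X=2) = 29/312
  weight(X=3) = 87/520
Total weight = 29/312 + 87/520 = 203/780
P(X=2 | obs) = 29/312 / 203/780 = 5/14
P(X=3 | obs) = 87/520 / 203/780 = 9/14

P(X=2) = 5/14, P(X=3) = 9/14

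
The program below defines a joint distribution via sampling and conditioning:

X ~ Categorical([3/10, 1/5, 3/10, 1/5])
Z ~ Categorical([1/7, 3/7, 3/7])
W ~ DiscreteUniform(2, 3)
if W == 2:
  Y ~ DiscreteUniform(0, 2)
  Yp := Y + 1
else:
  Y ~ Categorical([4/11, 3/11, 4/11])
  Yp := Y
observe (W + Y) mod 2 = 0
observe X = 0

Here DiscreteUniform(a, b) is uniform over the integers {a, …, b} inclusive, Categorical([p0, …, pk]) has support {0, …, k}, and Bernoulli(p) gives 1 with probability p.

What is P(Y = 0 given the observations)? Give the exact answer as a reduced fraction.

P(Y = 0 | obs) = 11/31

Enumerate traces; 9 have nonzero weight after conditioning:
  (X=0, Z=0, W=2, Y=0) weight 1/140
  (X=0, Z=0, W=2, Y=2) weight 1/140
  (X=0, Z=0, W=3, Y=1) weight 9/1540
  (X=0, Z=1, W=2, Y=0) weight 3/140
  (X=0, Z=1, W=2, Y=2) weight 3/140
  (X=0, Z=1, W=3, Y=1) weight 27/1540
  (X=0, Z=2, W=2, Y=0) weight 3/140
  (X=0, Z=2, W=2, Y=2) weight 3/140
  … 1 more
Group by Y:
  weight(Y=0) = 1/20
  weight(Y=1) = 9/220
  weight(Y=2) = 1/20
Total weight = 1/20 + 9/220 + 1/20 = 31/220
P(Y=0 | obs) = 1/20 / 31/220 = 11/31
P(Y=1 | obs) = 9/220 / 31/220 = 9/31
P(Y=2 | obs) = 1/20 / 31/220 = 11/31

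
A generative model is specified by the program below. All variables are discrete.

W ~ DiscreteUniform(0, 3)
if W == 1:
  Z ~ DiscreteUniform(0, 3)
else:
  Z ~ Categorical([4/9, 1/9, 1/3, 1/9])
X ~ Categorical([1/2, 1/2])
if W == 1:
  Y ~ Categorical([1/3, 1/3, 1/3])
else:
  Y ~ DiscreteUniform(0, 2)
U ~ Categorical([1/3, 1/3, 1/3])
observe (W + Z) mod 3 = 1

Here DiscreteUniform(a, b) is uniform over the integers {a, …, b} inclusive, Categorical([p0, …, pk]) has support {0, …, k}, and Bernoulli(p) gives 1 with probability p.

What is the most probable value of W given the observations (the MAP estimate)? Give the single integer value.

argmax_v P(W = v | obs) = 1

Enumerate traces; 90 have nonzero weight after conditioning:
  (W=0, Z=1, X=0, Y=0, U=0) weight 1/648
  (W=0, Z=1, X=0, Y=0, U=1) weight 1/648
  (W=0, Z=1, X=0, Y=0, U=2) weight 1/648
  (W=0, Z=1, X=0, Y=1, U=0) weight 1/648
  (W=0, Z=1, X=0, Y=1, U=1) weight 1/648
  (W=0, Z=1, X=0, Y=1, U=2) weight 1/648
  (W=0, Z=1, X=0, Y=2, U=0) weight 1/648
  (W=0, Z=1, X=0, Y=2, U=1) weight 1/648
  (W=1, Z=0, X=0, Y=0, U=0) weight 1/288
  (W=2, Z=2, X=0, Y=0, U=0) weight 1/216
  … 80 more
Group by W:
  weight(W=0) = 1/36
  weight(W=1) = 1/8
  weight(W=2) = 1/12
  weight(W=3) = 1/36
Total weight = 1/36 + 1/8 + 1/12 + 1/36 = 19/72
P(W=0 | obs) = 1/36 / 19/72 = 2/19
P(W=1 | obs) = 1/8 / 19/72 = 9/19
P(W=2 | obs) = 1/12 / 19/72 = 6/19
P(W=3 | obs) = 1/36 / 19/72 = 2/19
argmax = 1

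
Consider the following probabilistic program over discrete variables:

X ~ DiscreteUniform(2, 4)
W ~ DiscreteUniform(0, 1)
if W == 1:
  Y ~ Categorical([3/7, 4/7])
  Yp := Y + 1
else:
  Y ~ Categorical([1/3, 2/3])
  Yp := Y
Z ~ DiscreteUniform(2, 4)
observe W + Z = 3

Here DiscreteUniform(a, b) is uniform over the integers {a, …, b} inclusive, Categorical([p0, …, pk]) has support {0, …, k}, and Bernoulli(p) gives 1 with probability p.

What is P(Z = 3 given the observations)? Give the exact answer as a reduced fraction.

P(Z = 3 | obs) = 1/2

Enumerate traces; 12 have nonzero weight after conditioning:
  (X=2, W=0, Y=0, Z=3) weight 1/54
  (X=2, W=0, Y=1, Z=3) weight 1/27
  (X=2, W=1, Y=0, Z=2) weight 1/42
  (X=2, W=1, Y=1, Z=2) weight 2/63
  (X=3, W=0, Y=0, Z=3) weight 1/54
  (X=3, W=0, Y=1, Z=3) weight 1/27
  (X=3, W=1, Y=0, Z=2) weight 1/42
  (X=3, W=1, Y=1, Z=2) weight 2/63
  … 4 more
Group by Z:
  weight(Z=2) = 1/6
  weight(Z=3) = 1/6
Total weight = 1/6 + 1/6 = 1/3
P(Z=2 | obs) = 1/6 / 1/3 = 1/2
P(Z=3 | obs) = 1/6 / 1/3 = 1/2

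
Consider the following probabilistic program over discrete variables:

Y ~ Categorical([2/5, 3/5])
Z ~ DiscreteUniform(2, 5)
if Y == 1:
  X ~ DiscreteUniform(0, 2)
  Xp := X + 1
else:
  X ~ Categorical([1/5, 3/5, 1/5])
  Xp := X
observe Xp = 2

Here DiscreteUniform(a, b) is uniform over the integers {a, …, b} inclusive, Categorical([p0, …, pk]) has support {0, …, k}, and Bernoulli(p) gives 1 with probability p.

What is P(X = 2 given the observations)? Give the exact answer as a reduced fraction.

P(X = 2 | obs) = 2/7

Enumerate traces; 8 have nonzero weight after conditioning:
  (Y=0, Z=2, X=2) weight 1/50
  (Y=0, Z=3, X=2) weight 1/50
  (Y=0, Z=4, X=2) weight 1/50
  (Y=0, Z=5, X=2) weight 1/50
  (Y=1, Z=2, X=1) weight 1/20
  (Y=1, Z=3, X=1) weight 1/20
  (Y=1, Z=4, X=1) weight 1/20
  (Y=1, Z=5, X=1) weight 1/20
Group by X:
  weight(X=1) = 1/5
  weight(X=2) = 2/25
Total weight = 1/5 + 2/25 = 7/25
P(X=1 | obs) = 1/5 / 7/25 = 5/7
P(X=2 | obs) = 2/25 / 7/25 = 2/7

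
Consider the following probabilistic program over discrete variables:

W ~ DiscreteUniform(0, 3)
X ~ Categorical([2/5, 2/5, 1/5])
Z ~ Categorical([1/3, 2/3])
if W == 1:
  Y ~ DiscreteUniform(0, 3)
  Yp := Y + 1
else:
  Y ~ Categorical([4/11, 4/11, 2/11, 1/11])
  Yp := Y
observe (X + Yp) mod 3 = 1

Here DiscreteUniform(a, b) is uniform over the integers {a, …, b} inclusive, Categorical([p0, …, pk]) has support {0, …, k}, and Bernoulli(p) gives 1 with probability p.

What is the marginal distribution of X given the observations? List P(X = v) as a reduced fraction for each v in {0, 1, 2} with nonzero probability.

P(X=0) = 140/317, P(X=1) = 142/317, P(X=2) = 35/317

Enumerate traces; 32 have nonzero weight after conditioning:
  (W=0, X=0, Z=0, Y=1) weight 2/165
  (W=0, X=0, Z=1, Y=1) weight 4/165
  (W=0, X=1, Z=0, Y=0) weight 2/165
  (W=0, X=1, Z=0, Y=3) weight 1/330
  (W=0, X=1, Z=1, Y=0) weight 4/165
  (W=0, X=1, Z=1, Y=3) weight 1/165
  (W=0, X=2, Z=0, Y=2) weight 1/330
  (W=0, X=2, Z=1, Y=2) weight 1/165
  … 24 more
Group by X:
  weight(X=0) = 7/44
  weight(X=1) = 71/440
  weight(X=2) = 7/176
Total weight = 7/44 + 71/440 + 7/176 = 317/880
P(X=0 | obs) = 7/44 / 317/880 = 140/317
P(X=1 | obs) = 71/440 / 317/880 = 142/317
P(X=2 | obs) = 7/176 / 317/880 = 35/317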